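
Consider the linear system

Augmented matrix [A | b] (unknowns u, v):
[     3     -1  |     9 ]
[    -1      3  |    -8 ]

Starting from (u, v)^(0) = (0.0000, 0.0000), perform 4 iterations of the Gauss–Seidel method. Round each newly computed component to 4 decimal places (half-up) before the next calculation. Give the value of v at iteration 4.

Iteration 1:
  u = (9 - (-1)·0.0000) / (3) = 3.0000
  v = (-8 - (-1)·3.0000) / (3) = -1.6667
Iteration 2:
  u = (9 - (-1)·-1.6667) / (3) = 2.4444
  v = (-8 - (-1)·2.4444) / (3) = -1.8519
Iteration 3:
  u = (9 - (-1)·-1.8519) / (3) = 2.3827
  v = (-8 - (-1)·2.3827) / (3) = -1.8724
Iteration 4:
  u = (9 - (-1)·-1.8724) / (3) = 2.3759
  v = (-8 - (-1)·2.3759) / (3) = -1.8747

-1.8747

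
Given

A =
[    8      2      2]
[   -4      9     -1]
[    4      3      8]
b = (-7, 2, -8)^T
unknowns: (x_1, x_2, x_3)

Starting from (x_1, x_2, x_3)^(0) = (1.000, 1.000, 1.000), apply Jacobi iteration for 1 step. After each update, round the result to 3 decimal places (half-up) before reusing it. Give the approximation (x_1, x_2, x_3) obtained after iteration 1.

Iteration 1:
  x_1 = (-7 - (2)·1.000 - (2)·1.000) / (8) = -1.375
  x_2 = (2 - (-4)·1.000 - (-1)·1.000) / (9) = 0.778
  x_3 = (-8 - (4)·1.000 - (3)·1.000) / (8) = -1.875

(-1.375, 0.778, -1.875)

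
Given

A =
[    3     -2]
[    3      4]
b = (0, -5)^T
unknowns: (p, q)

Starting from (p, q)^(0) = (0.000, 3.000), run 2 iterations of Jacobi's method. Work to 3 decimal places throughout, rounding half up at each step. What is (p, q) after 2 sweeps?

Iteration 1:
  p = (0 - (-2)·3.000) / (3) = 2.000
  q = (-5 - (3)·0.000) / (4) = -1.250
Iteration 2:
  p = (0 - (-2)·-1.250) / (3) = -0.833
  q = (-5 - (3)·2.000) / (4) = -2.750

(-0.833, -2.750)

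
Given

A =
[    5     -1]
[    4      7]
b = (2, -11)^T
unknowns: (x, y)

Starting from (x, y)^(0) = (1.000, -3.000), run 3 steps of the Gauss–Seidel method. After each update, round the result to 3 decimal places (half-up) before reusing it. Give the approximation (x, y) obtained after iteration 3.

Iteration 1:
  x = (2 - (-1)·-3.000) / (5) = -0.200
  y = (-11 - (4)·-0.200) / (7) = -1.457
Iteration 2:
  x = (2 - (-1)·-1.457) / (5) = 0.109
  y = (-11 - (4)·0.109) / (7) = -1.634
Iteration 3:
  x = (2 - (-1)·-1.634) / (5) = 0.073
  y = (-11 - (4)·0.073) / (7) = -1.613

(0.073, -1.613)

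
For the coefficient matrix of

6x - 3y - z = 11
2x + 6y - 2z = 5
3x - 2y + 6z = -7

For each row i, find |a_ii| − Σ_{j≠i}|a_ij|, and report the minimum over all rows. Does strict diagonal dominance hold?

row 1: |6| − (3+1) = 2
row 2: |6| − (2+2) = 2
row 3: |6| − (3+2) = 1
minimum over rows = 1 → strictly diagonally dominant (convergence guaranteed)

1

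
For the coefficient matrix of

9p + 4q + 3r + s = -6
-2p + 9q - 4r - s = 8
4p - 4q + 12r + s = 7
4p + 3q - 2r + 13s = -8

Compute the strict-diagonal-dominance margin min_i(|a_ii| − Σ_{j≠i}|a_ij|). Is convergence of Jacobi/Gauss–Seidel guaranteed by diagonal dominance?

row 1: |9| − (4+3+1) = 1
row 2: |9| − (2+4+1) = 2
row 3: |12| − (4+4+1) = 3
row 4: |13| − (4+3+2) = 4
minimum over rows = 1 → strictly diagonally dominant (convergence guaranteed)

1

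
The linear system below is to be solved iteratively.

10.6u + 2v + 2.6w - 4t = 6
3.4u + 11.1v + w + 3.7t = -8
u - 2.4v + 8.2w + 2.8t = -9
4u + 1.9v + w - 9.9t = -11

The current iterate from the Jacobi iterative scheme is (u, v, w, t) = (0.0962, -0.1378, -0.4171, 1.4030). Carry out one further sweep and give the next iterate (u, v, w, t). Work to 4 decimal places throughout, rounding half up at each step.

(1.2238, -1.1803, -1.6287, 1.0814)

One sweep:
  u = (6 - (2)·-0.1378 - (2.6)·-0.4171 - (-4)·1.4030) / (10.6) = 1.2238
  v = (-8 - (3.4)·0.0962 - (1)·-0.4171 - (3.7)·1.4030) / (11.1) = -1.1803
  w = (-9 - (1)·0.0962 - (-2.4)·-0.1378 - (2.8)·1.4030) / (8.2) = -1.6287
  t = (-11 - (4)·0.0962 - (1.9)·-0.1378 - (1)·-0.4171) / (-9.9) = 1.0814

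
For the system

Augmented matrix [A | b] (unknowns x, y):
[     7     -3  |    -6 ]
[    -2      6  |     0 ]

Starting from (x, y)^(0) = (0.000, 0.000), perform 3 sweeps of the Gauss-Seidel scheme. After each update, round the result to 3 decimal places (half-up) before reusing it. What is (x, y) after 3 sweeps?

Iteration 1:
  x = (-6 - (-3)·0.000) / (7) = -0.857
  y = (0 - (-2)·-0.857) / (6) = -0.286
Iteration 2:
  x = (-6 - (-3)·-0.286) / (7) = -0.980
  y = (0 - (-2)·-0.980) / (6) = -0.327
Iteration 3:
  x = (-6 - (-3)·-0.327) / (7) = -0.997
  y = (0 - (-2)·-0.997) / (6) = -0.332

(-0.997, -0.332)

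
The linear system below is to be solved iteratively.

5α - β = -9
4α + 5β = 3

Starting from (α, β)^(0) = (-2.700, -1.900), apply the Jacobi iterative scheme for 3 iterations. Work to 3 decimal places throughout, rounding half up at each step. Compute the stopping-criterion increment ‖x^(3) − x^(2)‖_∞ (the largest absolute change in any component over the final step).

0.746

Iteration 1:
  α = (-9 - (-1)·-1.900) / (5) = -2.180
  β = (3 - (4)·-2.700) / (5) = 2.760
Iteration 2:
  α = (-9 - (-1)·2.760) / (5) = -1.248
  β = (3 - (4)·-2.180) / (5) = 2.344
Iteration 3:
  α = (-9 - (-1)·2.344) / (5) = -1.331
  β = (3 - (4)·-1.248) / (5) = 1.598
Change: (-0.083, -0.746) → max |·| = 0.746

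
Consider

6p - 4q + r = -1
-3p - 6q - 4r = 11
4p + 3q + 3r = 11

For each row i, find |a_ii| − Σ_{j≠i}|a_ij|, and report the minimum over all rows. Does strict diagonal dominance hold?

-4

row 1: |6| − (4+1) = 1
row 2: |-6| − (3+4) = -1
row 3: |3| − (4+3) = -4
minimum over rows = -4 → not strictly diagonally dominant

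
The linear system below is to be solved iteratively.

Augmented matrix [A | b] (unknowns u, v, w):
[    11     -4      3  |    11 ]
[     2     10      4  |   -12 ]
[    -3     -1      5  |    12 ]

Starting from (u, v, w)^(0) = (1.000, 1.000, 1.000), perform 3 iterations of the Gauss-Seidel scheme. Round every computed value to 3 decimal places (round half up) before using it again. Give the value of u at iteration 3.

Iteration 1:
  u = (11 - (-4)·1.000 - (3)·1.000) / (11) = 1.091
  v = (-12 - (2)·1.091 - (4)·1.000) / (10) = -1.818
  w = (12 - (-3)·1.091 - (-1)·-1.818) / (5) = 2.691
Iteration 2:
  u = (11 - (-4)·-1.818 - (3)·2.691) / (11) = -0.395
  v = (-12 - (2)·-0.395 - (4)·2.691) / (10) = -2.197
  w = (12 - (-3)·-0.395 - (-1)·-2.197) / (5) = 1.724
Iteration 3:
  u = (11 - (-4)·-2.197 - (3)·1.724) / (11) = -0.269
  v = (-12 - (2)·-0.269 - (4)·1.724) / (10) = -1.836
  w = (12 - (-3)·-0.269 - (-1)·-1.836) / (5) = 1.871

-0.269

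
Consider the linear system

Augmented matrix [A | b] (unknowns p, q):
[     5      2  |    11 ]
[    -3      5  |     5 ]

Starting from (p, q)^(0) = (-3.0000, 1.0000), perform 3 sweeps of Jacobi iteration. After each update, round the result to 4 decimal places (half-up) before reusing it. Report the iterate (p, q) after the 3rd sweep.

(1.3680, 2.5120)

Iteration 1:
  p = (11 - (2)·1.0000) / (5) = 1.8000
  q = (5 - (-3)·-3.0000) / (5) = -0.8000
Iteration 2:
  p = (11 - (2)·-0.8000) / (5) = 2.5200
  q = (5 - (-3)·1.8000) / (5) = 2.0800
Iteration 3:
  p = (11 - (2)·2.0800) / (5) = 1.3680
  q = (5 - (-3)·2.5200) / (5) = 2.5120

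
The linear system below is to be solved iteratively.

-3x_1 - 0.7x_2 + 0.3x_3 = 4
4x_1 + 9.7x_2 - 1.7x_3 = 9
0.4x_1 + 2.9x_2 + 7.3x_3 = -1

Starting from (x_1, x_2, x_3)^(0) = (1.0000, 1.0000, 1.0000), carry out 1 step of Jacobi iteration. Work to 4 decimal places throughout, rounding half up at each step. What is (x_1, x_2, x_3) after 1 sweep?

Iteration 1:
  x_1 = (4 - (-0.7)·1.0000 - (0.3)·1.0000) / (-3) = -1.4667
  x_2 = (9 - (4)·1.0000 - (-1.7)·1.0000) / (9.7) = 0.6907
  x_3 = (-1 - (0.4)·1.0000 - (2.9)·1.0000) / (7.3) = -0.5890

(-1.4667, 0.6907, -0.5890)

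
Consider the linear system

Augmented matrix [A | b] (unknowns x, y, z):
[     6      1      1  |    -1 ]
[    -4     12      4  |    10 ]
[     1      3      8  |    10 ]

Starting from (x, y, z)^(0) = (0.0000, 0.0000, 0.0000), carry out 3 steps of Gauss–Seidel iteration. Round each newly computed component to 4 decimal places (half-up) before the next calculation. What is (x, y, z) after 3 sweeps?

Iteration 1:
  x = (-1 - (1)·0.0000 - (1)·0.0000) / (6) = -0.1667
  y = (10 - (-4)·-0.1667 - (4)·0.0000) / (12) = 0.7778
  z = (10 - (1)·-0.1667 - (3)·0.7778) / (8) = 0.9792
Iteration 2:
  x = (-1 - (1)·0.7778 - (1)·0.9792) / (6) = -0.4595
  y = (10 - (-4)·-0.4595 - (4)·0.9792) / (12) = 0.3538
  z = (10 - (1)·-0.4595 - (3)·0.3538) / (8) = 1.1748
Iteration 3:
  x = (-1 - (1)·0.3538 - (1)·1.1748) / (6) = -0.4214
  y = (10 - (-4)·-0.4214 - (4)·1.1748) / (12) = 0.3013
  z = (10 - (1)·-0.4214 - (3)·0.3013) / (8) = 1.1897

(-0.4214, 0.3013, 1.1897)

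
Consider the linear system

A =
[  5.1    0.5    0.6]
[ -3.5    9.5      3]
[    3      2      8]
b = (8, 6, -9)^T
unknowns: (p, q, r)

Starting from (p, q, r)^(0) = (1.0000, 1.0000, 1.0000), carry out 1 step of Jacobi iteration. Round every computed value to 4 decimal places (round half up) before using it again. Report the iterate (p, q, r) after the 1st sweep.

Iteration 1:
  p = (8 - (0.5)·1.0000 - (0.6)·1.0000) / (5.1) = 1.3529
  q = (6 - (-3.5)·1.0000 - (3)·1.0000) / (9.5) = 0.6842
  r = (-9 - (3)·1.0000 - (2)·1.0000) / (8) = -1.7500

(1.3529, 0.6842, -1.7500)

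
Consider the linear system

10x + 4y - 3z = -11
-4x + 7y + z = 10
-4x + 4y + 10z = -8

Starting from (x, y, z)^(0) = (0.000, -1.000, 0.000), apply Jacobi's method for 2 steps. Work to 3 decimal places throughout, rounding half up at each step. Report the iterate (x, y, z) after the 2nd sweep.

Iteration 1:
  x = (-11 - (4)·-1.000 - (-3)·0.000) / (10) = -0.700
  y = (10 - (-4)·0.000 - (1)·0.000) / (7) = 1.429
  z = (-8 - (-4)·0.000 - (4)·-1.000) / (10) = -0.400
Iteration 2:
  x = (-11 - (4)·1.429 - (-3)·-0.400) / (10) = -1.792
  y = (10 - (-4)·-0.700 - (1)·-0.400) / (7) = 1.086
  z = (-8 - (-4)·-0.700 - (4)·1.429) / (10) = -1.652

(-1.792, 1.086, -1.652)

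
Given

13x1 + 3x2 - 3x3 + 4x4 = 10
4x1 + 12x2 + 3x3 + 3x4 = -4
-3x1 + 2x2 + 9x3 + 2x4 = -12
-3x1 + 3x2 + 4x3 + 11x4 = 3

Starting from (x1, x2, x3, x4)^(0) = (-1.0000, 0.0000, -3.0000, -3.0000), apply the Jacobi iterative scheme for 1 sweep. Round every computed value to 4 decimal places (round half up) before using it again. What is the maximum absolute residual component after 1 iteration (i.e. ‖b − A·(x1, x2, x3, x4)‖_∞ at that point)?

26.2727

Iteration 1:
  x1 = (10 - (3)·0.0000 - (-3)·-3.0000 - (4)·-3.0000) / (13) = 1.0000
  x2 = (-4 - (4)·-1.0000 - (3)·-3.0000 - (3)·-3.0000) / (12) = 1.5000
  x3 = (-12 - (-3)·-1.0000 - (2)·0.0000 - (2)·-3.0000) / (9) = -1.0000
  x4 = (3 - (-3)·-1.0000 - (3)·0.0000 - (4)·-3.0000) / (11) = 1.0909
Residual b − A·x = (-14.8636, -26.2727, -5.1818, -6.4999); ∞-norm = 26.2727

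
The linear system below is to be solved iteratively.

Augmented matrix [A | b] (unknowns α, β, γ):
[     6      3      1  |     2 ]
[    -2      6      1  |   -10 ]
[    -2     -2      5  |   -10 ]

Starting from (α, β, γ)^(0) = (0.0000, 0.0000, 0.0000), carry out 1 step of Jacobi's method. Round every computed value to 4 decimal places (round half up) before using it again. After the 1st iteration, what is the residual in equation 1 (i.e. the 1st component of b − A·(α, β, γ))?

7.0003

Iteration 1:
  α = (2 - (3)·0.0000 - (1)·0.0000) / (6) = 0.3333
  β = (-10 - (-2)·0.0000 - (1)·0.0000) / (6) = -1.6667
  γ = (-10 - (-2)·0.0000 - (-2)·0.0000) / (5) = -2.0000
Residual b − A·x = (7.0003, 2.6668, -2.6668)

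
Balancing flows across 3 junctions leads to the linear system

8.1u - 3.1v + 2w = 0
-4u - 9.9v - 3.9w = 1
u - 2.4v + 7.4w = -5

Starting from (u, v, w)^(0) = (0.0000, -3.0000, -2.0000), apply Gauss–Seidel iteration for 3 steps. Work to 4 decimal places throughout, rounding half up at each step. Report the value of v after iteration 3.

Iteration 1:
  u = (0 - (-3.1)·-3.0000 - (2)·-2.0000) / (8.1) = -0.6543
  v = (1 - (-4)·-0.6543 - (-3.9)·-2.0000) / (-9.9) = 0.9512
  w = (-5 - (1)·-0.6543 - (-2.4)·0.9512) / (7.4) = -0.2788
Iteration 2:
  u = (0 - (-3.1)·0.9512 - (2)·-0.2788) / (8.1) = 0.4329
  v = (1 - (-4)·0.4329 - (-3.9)·-0.2788) / (-9.9) = -0.1661
  w = (-5 - (1)·0.4329 - (-2.4)·-0.1661) / (7.4) = -0.7880
Iteration 3:
  u = (0 - (-3.1)·-0.1661 - (2)·-0.7880) / (8.1) = 0.1310
  v = (1 - (-4)·0.1310 - (-3.9)·-0.7880) / (-9.9) = 0.1565
  w = (-5 - (1)·0.1310 - (-2.4)·0.1565) / (7.4) = -0.6426

0.1565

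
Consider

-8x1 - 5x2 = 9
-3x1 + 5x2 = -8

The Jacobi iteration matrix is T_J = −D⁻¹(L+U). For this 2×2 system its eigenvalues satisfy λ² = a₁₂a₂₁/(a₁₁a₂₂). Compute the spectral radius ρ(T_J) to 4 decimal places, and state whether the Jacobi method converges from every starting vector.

a₁₂a₂₁/(a₁₁a₂₂) = (-5)·(-3) / ((-8)·(5)) = -0.375000
ρ = √|-0.375000| = √0.375000 = 0.6124
ρ < 1, so Jacobi converges

0.6124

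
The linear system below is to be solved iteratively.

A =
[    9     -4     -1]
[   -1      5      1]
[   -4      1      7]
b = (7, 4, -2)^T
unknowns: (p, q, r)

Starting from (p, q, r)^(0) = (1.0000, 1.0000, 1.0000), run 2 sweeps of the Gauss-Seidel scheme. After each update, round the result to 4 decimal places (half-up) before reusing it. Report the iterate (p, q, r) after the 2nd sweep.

(1.2021, 0.9699, 0.2626)

Iteration 1:
  p = (7 - (-4)·1.0000 - (-1)·1.0000) / (9) = 1.3333
  q = (4 - (-1)·1.3333 - (1)·1.0000) / (5) = 0.8667
  r = (-2 - (-4)·1.3333 - (1)·0.8667) / (7) = 0.3524
Iteration 2:
  p = (7 - (-4)·0.8667 - (-1)·0.3524) / (9) = 1.2021
  q = (4 - (-1)·1.2021 - (1)·0.3524) / (5) = 0.9699
  r = (-2 - (-4)·1.2021 - (1)·0.9699) / (7) = 0.2626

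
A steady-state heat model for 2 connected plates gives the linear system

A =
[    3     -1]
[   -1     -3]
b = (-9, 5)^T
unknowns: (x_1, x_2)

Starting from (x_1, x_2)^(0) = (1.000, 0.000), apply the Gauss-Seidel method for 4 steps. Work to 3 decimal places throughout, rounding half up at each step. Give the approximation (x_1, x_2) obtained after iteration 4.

Iteration 1:
  x_1 = (-9 - (-1)·0.000) / (3) = -3.000
  x_2 = (5 - (-1)·-3.000) / (-3) = -0.667
Iteration 2:
  x_1 = (-9 - (-1)·-0.667) / (3) = -3.222
  x_2 = (5 - (-1)·-3.222) / (-3) = -0.593
Iteration 3:
  x_1 = (-9 - (-1)·-0.593) / (3) = -3.198
  x_2 = (5 - (-1)·-3.198) / (-3) = -0.601
Iteration 4:
  x_1 = (-9 - (-1)·-0.601) / (3) = -3.200
  x_2 = (5 - (-1)·-3.200) / (-3) = -0.600

(-3.200, -0.600)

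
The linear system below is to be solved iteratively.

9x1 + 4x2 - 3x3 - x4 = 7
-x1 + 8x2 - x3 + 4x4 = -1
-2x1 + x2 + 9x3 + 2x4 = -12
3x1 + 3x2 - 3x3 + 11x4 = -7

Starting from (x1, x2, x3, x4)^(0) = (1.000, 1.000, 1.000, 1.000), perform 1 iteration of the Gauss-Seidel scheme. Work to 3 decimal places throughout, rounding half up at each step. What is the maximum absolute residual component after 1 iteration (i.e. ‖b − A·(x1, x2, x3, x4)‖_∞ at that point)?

Iteration 1:
  x1 = (7 - (4)·1.000 - (-3)·1.000 - (-1)·1.000) / (9) = 0.778
  x2 = (-1 - (-1)·0.778 - (-1)·1.000 - (4)·1.000) / (8) = -0.403
  x3 = (-12 - (-2)·0.778 - (1)·-0.403 - (2)·1.000) / (9) = -1.338
  x4 = (-7 - (3)·0.778 - (3)·-0.403 - (-3)·-1.338) / (11) = -1.104
Residual b − A·x = (-3.508, 6.080, 4.209, 0.005); ∞-norm = 6.080

6.080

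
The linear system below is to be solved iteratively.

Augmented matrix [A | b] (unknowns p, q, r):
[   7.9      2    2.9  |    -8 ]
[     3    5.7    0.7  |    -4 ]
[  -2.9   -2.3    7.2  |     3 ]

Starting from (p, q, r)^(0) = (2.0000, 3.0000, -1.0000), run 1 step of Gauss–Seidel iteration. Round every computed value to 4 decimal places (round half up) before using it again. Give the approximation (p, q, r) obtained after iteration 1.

Iteration 1:
  p = (-8 - (2)·3.0000 - (2.9)·-1.0000) / (7.9) = -1.4051
  q = (-4 - (3)·-1.4051 - (0.7)·-1.0000) / (5.7) = 0.1606
  r = (3 - (-2.9)·-1.4051 - (-2.3)·0.1606) / (7.2) = -0.0980

(-1.4051, 0.1606, -0.0980)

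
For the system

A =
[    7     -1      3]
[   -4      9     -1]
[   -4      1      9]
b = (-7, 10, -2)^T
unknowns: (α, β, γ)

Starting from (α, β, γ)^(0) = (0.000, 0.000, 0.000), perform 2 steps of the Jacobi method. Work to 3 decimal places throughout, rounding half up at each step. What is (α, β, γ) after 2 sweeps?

Iteration 1:
  α = (-7 - (-1)·0.000 - (3)·0.000) / (7) = -1.000
  β = (10 - (-4)·0.000 - (-1)·0.000) / (9) = 1.111
  γ = (-2 - (-4)·0.000 - (1)·0.000) / (9) = -0.222
Iteration 2:
  α = (-7 - (-1)·1.111 - (3)·-0.222) / (7) = -0.746
  β = (10 - (-4)·-1.000 - (-1)·-0.222) / (9) = 0.642
  γ = (-2 - (-4)·-1.000 - (1)·1.111) / (9) = -0.790

(-0.746, 0.642, -0.790)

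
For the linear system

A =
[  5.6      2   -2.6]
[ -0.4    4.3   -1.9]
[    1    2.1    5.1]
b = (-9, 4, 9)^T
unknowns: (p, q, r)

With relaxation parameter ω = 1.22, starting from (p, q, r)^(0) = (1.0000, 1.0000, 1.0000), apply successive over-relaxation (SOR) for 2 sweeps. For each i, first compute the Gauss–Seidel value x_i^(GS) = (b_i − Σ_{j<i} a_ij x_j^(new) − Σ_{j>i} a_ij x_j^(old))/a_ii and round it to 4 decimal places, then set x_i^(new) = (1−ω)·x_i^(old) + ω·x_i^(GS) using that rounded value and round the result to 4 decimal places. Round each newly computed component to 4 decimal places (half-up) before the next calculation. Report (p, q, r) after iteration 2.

(-1.0168, 1.7264, 1.1307)

Iteration 1:
  p: GS value = (-9 - (2)·1.0000 - (-2.6)·1.0000) / (5.6) = -1.5000;  p ← (1−ω)·1.0000 + ω·-1.5000 = -2.0500
  q: GS value = (4 - (-0.4)·-2.0500 - (-1.9)·1.0000) / (4.3) = 1.1814;  q ← (1−ω)·1.0000 + ω·1.1814 = 1.2213
  r: GS value = (9 - (1)·-2.0500 - (2.1)·1.2213) / (5.1) = 1.6638;  r ← (1−ω)·1.0000 + ω·1.6638 = 1.8098
Iteration 2:
  p: GS value = (-9 - (2)·1.2213 - (-2.6)·1.8098) / (5.6) = -1.2031;  p ← (1−ω)·-2.0500 + ω·-1.2031 = -1.0168
  q: GS value = (4 - (-0.4)·-1.0168 - (-1.9)·1.8098) / (4.3) = 1.6353;  q ← (1−ω)·1.2213 + ω·1.6353 = 1.7264
  r: GS value = (9 - (1)·-1.0168 - (2.1)·1.7264) / (5.1) = 1.2532;  r ← (1−ω)·1.8098 + ω·1.2532 = 1.1307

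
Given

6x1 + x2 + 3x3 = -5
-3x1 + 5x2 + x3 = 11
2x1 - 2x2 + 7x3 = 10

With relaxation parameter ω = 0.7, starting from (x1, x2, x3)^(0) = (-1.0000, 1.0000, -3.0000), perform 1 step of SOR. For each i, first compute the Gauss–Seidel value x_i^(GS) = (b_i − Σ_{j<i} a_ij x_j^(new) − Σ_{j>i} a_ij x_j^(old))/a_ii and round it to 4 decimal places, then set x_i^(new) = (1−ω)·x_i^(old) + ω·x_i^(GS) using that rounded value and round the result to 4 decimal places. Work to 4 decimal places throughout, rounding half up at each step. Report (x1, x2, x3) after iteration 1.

Iteration 1:
  x1: GS value = (-5 - (1)·1.0000 - (3)·-3.0000) / (6) = 0.5000;  x1 ← (1−ω)·-1.0000 + ω·0.5000 = 0.0500
  x2: GS value = (11 - (-3)·0.0500 - (1)·-3.0000) / (5) = 2.8300;  x2 ← (1−ω)·1.0000 + ω·2.8300 = 2.2810
  x3: GS value = (10 - (2)·0.0500 - (-2)·2.2810) / (7) = 2.0660;  x3 ← (1−ω)·-3.0000 + ω·2.0660 = 0.5462

(0.0500, 2.2810, 0.5462)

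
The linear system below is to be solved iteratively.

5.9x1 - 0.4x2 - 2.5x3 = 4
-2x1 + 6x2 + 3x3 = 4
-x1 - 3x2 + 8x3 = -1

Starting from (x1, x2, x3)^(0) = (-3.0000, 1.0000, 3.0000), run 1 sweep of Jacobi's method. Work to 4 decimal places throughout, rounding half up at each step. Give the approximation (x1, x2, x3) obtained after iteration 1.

(2.0169, -1.8333, -0.1250)

Iteration 1:
  x1 = (4 - (-0.4)·1.0000 - (-2.5)·3.0000) / (5.9) = 2.0169
  x2 = (4 - (-2)·-3.0000 - (3)·3.0000) / (6) = -1.8333
  x3 = (-1 - (-1)·-3.0000 - (-3)·1.0000) / (8) = -0.1250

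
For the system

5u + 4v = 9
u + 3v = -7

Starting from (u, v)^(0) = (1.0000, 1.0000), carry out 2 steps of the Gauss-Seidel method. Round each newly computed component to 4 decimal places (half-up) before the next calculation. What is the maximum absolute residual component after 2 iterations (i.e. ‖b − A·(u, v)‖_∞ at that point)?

3.9110

Iteration 1:
  u = (9 - (4)·1.0000) / (5) = 1.0000
  v = (-7 - (1)·1.0000) / (3) = -2.6667
Iteration 2:
  u = (9 - (4)·-2.6667) / (5) = 3.9334
  v = (-7 - (1)·3.9334) / (3) = -3.6445
Residual b − A·x = (3.9110, 0.0001); ∞-norm = 3.9110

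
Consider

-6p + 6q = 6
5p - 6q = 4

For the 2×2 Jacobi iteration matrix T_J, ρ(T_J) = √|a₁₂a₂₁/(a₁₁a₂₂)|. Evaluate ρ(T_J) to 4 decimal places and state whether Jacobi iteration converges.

a₁₂a₂₁/(a₁₁a₂₂) = (6)·(5) / ((-6)·(-6)) = 0.833333
ρ = √|0.833333| = √0.833333 = 0.9129
ρ < 1, so Jacobi converges

0.9129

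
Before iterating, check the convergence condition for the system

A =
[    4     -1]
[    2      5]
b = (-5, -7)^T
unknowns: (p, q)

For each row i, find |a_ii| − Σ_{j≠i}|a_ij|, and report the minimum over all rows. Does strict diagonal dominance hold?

3

row 1: |4| − (1) = 3
row 2: |5| − (2) = 3
minimum over rows = 3 → strictly diagonally dominant (convergence guaranteed)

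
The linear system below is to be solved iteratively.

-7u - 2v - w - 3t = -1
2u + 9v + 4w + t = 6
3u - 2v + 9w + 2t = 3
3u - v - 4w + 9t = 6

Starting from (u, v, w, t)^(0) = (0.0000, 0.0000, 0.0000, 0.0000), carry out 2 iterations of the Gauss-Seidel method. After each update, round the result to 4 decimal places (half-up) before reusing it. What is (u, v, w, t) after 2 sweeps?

(-0.4764, 0.4851, 0.4045, 1.0591)

Iteration 1:
  u = (-1 - (-2)·0.0000 - (-1)·0.0000 - (-3)·0.0000) / (-7) = 0.1429
  v = (6 - (2)·0.1429 - (4)·0.0000 - (1)·0.0000) / (9) = 0.6349
  w = (3 - (3)·0.1429 - (-2)·0.6349 - (2)·0.0000) / (9) = 0.4268
  t = (6 - (3)·0.1429 - (-1)·0.6349 - (-4)·0.4268) / (9) = 0.8793
Iteration 2:
  u = (-1 - (-2)·0.6349 - (-1)·0.4268 - (-3)·0.8793) / (-7) = -0.4764
  v = (6 - (2)·-0.4764 - (4)·0.4268 - (1)·0.8793) / (9) = 0.4851
  w = (3 - (3)·-0.4764 - (-2)·0.4851 - (2)·0.8793) / (9) = 0.4045
  t = (6 - (3)·-0.4764 - (-1)·0.4851 - (-4)·0.4045) / (9) = 1.0591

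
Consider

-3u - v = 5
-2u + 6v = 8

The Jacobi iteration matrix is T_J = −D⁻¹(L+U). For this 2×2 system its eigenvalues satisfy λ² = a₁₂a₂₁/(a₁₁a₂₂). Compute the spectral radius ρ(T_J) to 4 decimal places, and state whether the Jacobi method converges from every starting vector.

0.3333

a₁₂a₂₁/(a₁₁a₂₂) = (-1)·(-2) / ((-3)·(6)) = -0.111111
ρ = √|-0.111111| = √0.111111 = 0.3333
ρ < 1, so Jacobi converges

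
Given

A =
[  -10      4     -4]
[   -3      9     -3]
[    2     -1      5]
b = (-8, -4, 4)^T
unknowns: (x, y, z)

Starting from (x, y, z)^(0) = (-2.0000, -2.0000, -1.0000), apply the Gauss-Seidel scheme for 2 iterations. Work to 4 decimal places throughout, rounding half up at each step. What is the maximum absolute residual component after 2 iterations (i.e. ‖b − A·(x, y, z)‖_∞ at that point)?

1.4456

Iteration 1:
  x = (-8 - (4)·-2.0000 - (-4)·-1.0000) / (-10) = 0.4000
  y = (-4 - (-3)·0.4000 - (-3)·-1.0000) / (9) = -0.6444
  z = (4 - (2)·0.4000 - (-1)·-0.6444) / (5) = 0.5111
Iteration 2:
  x = (-8 - (4)·-0.6444 - (-4)·0.5111) / (-10) = 0.3378
  y = (-4 - (-3)·0.3378 - (-3)·0.5111) / (9) = -0.1615
  z = (4 - (2)·0.3378 - (-1)·-0.1615) / (5) = 0.6326
Residual b − A·x = (-1.4456, 0.3647, -0.0001); ∞-norm = 1.4456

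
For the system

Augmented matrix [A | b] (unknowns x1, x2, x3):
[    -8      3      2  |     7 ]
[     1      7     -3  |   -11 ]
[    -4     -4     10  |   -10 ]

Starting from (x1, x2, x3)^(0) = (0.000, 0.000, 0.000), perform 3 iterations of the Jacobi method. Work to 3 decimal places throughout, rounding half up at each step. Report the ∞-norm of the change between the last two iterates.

0.458

Iteration 1:
  x1 = (7 - (3)·0.000 - (2)·0.000) / (-8) = -0.875
  x2 = (-11 - (1)·0.000 - (-3)·0.000) / (7) = -1.571
  x3 = (-10 - (-4)·0.000 - (-4)·0.000) / (10) = -1.000
Iteration 2:
  x1 = (7 - (3)·-1.571 - (2)·-1.000) / (-8) = -1.714
  x2 = (-11 - (1)·-0.875 - (-3)·-1.000) / (7) = -1.875
  x3 = (-10 - (-4)·-0.875 - (-4)·-1.571) / (10) = -1.978
Iteration 3:
  x1 = (7 - (3)·-1.875 - (2)·-1.978) / (-8) = -2.073
  x2 = (-11 - (1)·-1.714 - (-3)·-1.978) / (7) = -2.174
  x3 = (-10 - (-4)·-1.714 - (-4)·-1.875) / (10) = -2.436
Change: (-0.359, -0.299, -0.458) → max |·| = 0.458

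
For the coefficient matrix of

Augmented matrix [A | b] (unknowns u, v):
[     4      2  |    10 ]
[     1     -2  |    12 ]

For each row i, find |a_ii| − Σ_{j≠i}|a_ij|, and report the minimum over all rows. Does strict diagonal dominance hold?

1

row 1: |4| − (2) = 2
row 2: |-2| − (1) = 1
minimum over rows = 1 → strictly diagonally dominant (convergence guaranteed)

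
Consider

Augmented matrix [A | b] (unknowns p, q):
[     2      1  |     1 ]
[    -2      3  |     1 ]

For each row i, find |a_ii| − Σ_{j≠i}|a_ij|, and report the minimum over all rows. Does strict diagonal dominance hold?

1

row 1: |2| − (1) = 1
row 2: |3| − (2) = 1
minimum over rows = 1 → strictly diagonally dominant (convergence guaranteed)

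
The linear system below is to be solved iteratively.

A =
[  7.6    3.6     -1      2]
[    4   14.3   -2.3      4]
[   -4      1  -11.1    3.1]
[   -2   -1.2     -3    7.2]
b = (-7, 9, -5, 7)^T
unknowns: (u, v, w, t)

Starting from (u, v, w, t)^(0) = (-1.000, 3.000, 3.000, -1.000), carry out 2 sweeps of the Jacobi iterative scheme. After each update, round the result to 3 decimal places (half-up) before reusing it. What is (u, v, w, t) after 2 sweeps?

(-2.250, 0.546, 1.890, 1.117)

Iteration 1:
  u = (-7 - (3.6)·3.000 - (-1)·3.000 - (2)·-1.000) / (7.6) = -1.684
  v = (9 - (4)·-1.000 - (-2.3)·3.000 - (4)·-1.000) / (14.3) = 1.671
  w = (-5 - (-4)·-1.000 - (1)·3.000 - (3.1)·-1.000) / (-11.1) = 0.802
  t = (7 - (-2)·-1.000 - (-1.2)·3.000 - (-3)·3.000) / (7.2) = 2.444
Iteration 2:
  u = (-7 - (3.6)·1.671 - (-1)·0.802 - (2)·2.444) / (7.6) = -2.250
  v = (9 - (4)·-1.684 - (-2.3)·0.802 - (4)·2.444) / (14.3) = 0.546
  w = (-5 - (-4)·-1.684 - (1)·1.671 - (3.1)·2.444) / (-11.1) = 1.890
  t = (7 - (-2)·-1.684 - (-1.2)·1.671 - (-3)·0.802) / (7.2) = 1.117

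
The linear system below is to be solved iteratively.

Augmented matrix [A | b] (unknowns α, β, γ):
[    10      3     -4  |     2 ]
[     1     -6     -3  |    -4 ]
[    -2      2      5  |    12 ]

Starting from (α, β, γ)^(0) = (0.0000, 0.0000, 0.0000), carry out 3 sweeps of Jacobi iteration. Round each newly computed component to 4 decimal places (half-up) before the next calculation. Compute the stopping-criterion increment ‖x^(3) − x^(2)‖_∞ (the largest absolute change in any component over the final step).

Iteration 1:
  α = (2 - (3)·0.0000 - (-4)·0.0000) / (10) = 0.2000
  β = (-4 - (1)·0.0000 - (-3)·0.0000) / (-6) = 0.6667
  γ = (12 - (-2)·0.0000 - (2)·0.0000) / (5) = 2.4000
Iteration 2:
  α = (2 - (3)·0.6667 - (-4)·2.4000) / (10) = 0.9600
  β = (-4 - (1)·0.2000 - (-3)·2.4000) / (-6) = -0.5000
  γ = (12 - (-2)·0.2000 - (2)·0.6667) / (5) = 2.2133
Iteration 3:
  α = (2 - (3)·-0.5000 - (-4)·2.2133) / (10) = 1.2353
  β = (-4 - (1)·0.9600 - (-3)·2.2133) / (-6) = -0.2800
  γ = (12 - (-2)·0.9600 - (2)·-0.5000) / (5) = 2.9840
Change: (0.2753, 0.2200, 0.7707) → max |·| = 0.7707

0.7707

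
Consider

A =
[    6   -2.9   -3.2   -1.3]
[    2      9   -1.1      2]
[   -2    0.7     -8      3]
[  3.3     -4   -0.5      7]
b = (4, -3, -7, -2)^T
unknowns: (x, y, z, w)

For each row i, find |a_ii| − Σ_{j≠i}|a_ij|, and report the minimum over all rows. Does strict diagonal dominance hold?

row 1: |6| − (2.9+3.2+1.3) = -1.4
row 2: |9| − (2+1.1+2) = 3.9
row 3: |-8| − (2+0.7+3) = 2.3
row 4: |7| − (3.3+4+0.5) = -0.8
minimum over rows = -1.4 → not strictly diagonally dominant

-1.4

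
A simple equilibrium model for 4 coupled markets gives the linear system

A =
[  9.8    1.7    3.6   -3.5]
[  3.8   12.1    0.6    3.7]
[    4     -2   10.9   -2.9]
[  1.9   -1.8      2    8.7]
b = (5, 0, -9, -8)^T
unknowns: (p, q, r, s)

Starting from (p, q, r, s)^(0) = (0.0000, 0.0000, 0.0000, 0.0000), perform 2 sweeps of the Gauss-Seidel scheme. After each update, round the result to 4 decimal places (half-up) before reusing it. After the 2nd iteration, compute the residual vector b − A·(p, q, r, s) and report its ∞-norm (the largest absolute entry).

0.5887

Iteration 1:
  p = (5 - (1.7)·0.0000 - (3.6)·0.0000 - (-3.5)·0.0000) / (9.8) = 0.5102
  q = (0 - (3.8)·0.5102 - (0.6)·0.0000 - (3.7)·0.0000) / (12.1) = -0.1602
  r = (-9 - (4)·0.5102 - (-2)·-0.1602 - (-2.9)·0.0000) / (10.9) = -1.0423
  s = (-8 - (1.9)·0.5102 - (-1.8)·-0.1602 - (2)·-1.0423) / (8.7) = -0.8245
Iteration 2:
  p = (5 - (1.7)·-0.1602 - (3.6)·-1.0423 - (-3.5)·-0.8245) / (9.8) = 0.6264
  q = (0 - (3.8)·0.6264 - (0.6)·-1.0423 - (3.7)·-0.8245) / (12.1) = 0.1071
  r = (-9 - (4)·0.6264 - (-2)·0.1071 - (-2.9)·-0.8245) / (10.9) = -1.2553
  s = (-8 - (1.9)·0.6264 - (-1.8)·0.1071 - (2)·-1.2553) / (8.7) = -0.7456
Residual b − A·x = (0.5887, -0.1643, 0.2291, -0.0001); ∞-norm = 0.5887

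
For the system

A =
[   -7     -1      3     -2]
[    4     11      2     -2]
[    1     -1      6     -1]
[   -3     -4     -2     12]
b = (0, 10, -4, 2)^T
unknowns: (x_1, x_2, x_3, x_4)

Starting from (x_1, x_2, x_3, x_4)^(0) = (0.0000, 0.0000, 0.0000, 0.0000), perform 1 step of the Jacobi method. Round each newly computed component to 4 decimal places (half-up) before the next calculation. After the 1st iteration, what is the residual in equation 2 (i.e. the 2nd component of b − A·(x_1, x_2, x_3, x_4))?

1.6667

Iteration 1:
  x_1 = (0 - (-1)·0.0000 - (3)·0.0000 - (-2)·0.0000) / (-7) = 0.0000
  x_2 = (10 - (4)·0.0000 - (2)·0.0000 - (-2)·0.0000) / (11) = 0.9091
  x_3 = (-4 - (1)·0.0000 - (-1)·0.0000 - (-1)·0.0000) / (6) = -0.6667
  x_4 = (2 - (-3)·0.0000 - (-4)·0.0000 - (-2)·0.0000) / (12) = 0.1667
Residual b − A·x = (3.2426, 1.6667, 1.0760, 2.3026)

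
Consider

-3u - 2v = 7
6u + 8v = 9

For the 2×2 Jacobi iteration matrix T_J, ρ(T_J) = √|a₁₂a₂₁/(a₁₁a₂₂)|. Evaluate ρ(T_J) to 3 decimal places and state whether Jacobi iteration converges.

a₁₂a₂₁/(a₁₁a₂₂) = (-2)·(6) / ((-3)·(8)) = 0.500000
ρ = √|0.500000| = √0.500000 = 0.707
ρ < 1, so Jacobi converges

0.707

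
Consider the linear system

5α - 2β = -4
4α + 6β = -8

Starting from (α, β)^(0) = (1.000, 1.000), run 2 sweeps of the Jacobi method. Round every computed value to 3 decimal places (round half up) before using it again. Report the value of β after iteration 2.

-1.067

Iteration 1:
  α = (-4 - (-2)·1.000) / (5) = -0.400
  β = (-8 - (4)·1.000) / (6) = -2.000
Iteration 2:
  α = (-4 - (-2)·-2.000) / (5) = -1.600
  β = (-8 - (4)·-0.400) / (6) = -1.067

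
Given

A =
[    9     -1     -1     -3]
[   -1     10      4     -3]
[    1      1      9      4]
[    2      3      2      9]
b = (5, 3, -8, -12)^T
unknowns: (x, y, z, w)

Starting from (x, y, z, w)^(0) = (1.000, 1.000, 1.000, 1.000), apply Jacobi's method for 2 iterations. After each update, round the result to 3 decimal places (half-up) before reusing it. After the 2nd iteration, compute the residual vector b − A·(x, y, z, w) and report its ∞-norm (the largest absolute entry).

4.862

Iteration 1:
  x = (5 - (-1)·1.000 - (-1)·1.000 - (-3)·1.000) / (9) = 1.111
  y = (3 - (-1)·1.000 - (4)·1.000 - (-3)·1.000) / (10) = 0.300
  z = (-8 - (1)·1.000 - (1)·1.000 - (4)·1.000) / (9) = -1.556
  w = (-12 - (2)·1.000 - (3)·1.000 - (2)·1.000) / (9) = -2.111
Iteration 2:
  x = (5 - (-1)·0.300 - (-1)·-1.556 - (-3)·-2.111) / (9) = -0.288
  y = (3 - (-1)·1.111 - (4)·-1.556 - (-3)·-2.111) / (10) = 0.400
  z = (-8 - (1)·1.111 - (1)·0.300 - (4)·-2.111) / (9) = -0.107
  w = (-12 - (2)·1.111 - (3)·0.300 - (2)·-1.556) / (9) = -1.334
Residual b − A·x = (3.883, -4.862, -1.813, -0.404); ∞-norm = 4.862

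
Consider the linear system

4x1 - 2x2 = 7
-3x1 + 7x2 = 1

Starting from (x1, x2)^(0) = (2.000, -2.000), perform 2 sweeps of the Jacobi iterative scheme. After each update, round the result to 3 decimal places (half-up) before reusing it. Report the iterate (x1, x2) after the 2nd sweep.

(2.250, 0.464)

Iteration 1:
  x1 = (7 - (-2)·-2.000) / (4) = 0.750
  x2 = (1 - (-3)·2.000) / (7) = 1.000
Iteration 2:
  x1 = (7 - (-2)·1.000) / (4) = 2.250
  x2 = (1 - (-3)·0.750) / (7) = 0.464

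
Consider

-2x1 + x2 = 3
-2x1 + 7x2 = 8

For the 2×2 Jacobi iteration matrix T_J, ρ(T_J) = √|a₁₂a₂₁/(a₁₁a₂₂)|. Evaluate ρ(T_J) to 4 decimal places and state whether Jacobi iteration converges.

0.3780

a₁₂a₂₁/(a₁₁a₂₂) = (1)·(-2) / ((-2)·(7)) = 0.142857
ρ = √|0.142857| = √0.142857 = 0.3780
ρ < 1, so Jacobi converges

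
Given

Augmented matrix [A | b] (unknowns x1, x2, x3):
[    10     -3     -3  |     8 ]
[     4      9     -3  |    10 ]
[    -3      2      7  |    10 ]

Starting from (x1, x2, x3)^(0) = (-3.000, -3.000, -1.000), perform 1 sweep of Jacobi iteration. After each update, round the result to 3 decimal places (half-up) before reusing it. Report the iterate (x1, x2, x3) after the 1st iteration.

Iteration 1:
  x1 = (8 - (-3)·-3.000 - (-3)·-1.000) / (10) = -0.400
  x2 = (10 - (4)·-3.000 - (-3)·-1.000) / (9) = 2.111
  x3 = (10 - (-3)·-3.000 - (2)·-3.000) / (7) = 1.000

(-0.400, 2.111, 1.000)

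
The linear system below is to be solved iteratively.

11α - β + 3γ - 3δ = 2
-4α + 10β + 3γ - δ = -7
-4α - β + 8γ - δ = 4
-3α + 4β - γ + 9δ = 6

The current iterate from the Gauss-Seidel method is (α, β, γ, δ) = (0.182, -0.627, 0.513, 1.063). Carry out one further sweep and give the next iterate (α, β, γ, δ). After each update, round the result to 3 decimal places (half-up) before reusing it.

(0.275, -0.638, 0.691, 1.119)

One sweep:
  α = (2 - (-1)·-0.627 - (3)·0.513 - (-3)·1.063) / (11) = 0.275
  β = (-7 - (-4)·0.275 - (3)·0.513 - (-1)·1.063) / (10) = -0.638
  γ = (4 - (-4)·0.275 - (-1)·-0.638 - (-1)·1.063) / (8) = 0.691
  δ = (6 - (-3)·0.275 - (4)·-0.638 - (-1)·0.691) / (9) = 1.119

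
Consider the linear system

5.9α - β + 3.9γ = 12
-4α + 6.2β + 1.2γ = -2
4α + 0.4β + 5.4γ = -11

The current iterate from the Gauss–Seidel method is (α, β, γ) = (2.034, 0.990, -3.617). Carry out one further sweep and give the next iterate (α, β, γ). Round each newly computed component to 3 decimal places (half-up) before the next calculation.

One sweep:
  α = (12 - (-1)·0.990 - (3.9)·-3.617) / (5.9) = 4.593
  β = (-2 - (-4)·4.593 - (1.2)·-3.617) / (6.2) = 3.341
  γ = (-11 - (4)·4.593 - (0.4)·3.341) / (5.4) = -5.687

(4.593, 3.341, -5.687)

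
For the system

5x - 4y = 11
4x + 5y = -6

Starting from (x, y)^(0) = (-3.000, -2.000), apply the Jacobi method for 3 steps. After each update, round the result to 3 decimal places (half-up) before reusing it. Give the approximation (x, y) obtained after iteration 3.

Iteration 1:
  x = (11 - (-4)·-2.000) / (5) = 0.600
  y = (-6 - (4)·-3.000) / (5) = 1.200
Iteration 2:
  x = (11 - (-4)·1.200) / (5) = 3.160
  y = (-6 - (4)·0.600) / (5) = -1.680
Iteration 3:
  x = (11 - (-4)·-1.680) / (5) = 0.856
  y = (-6 - (4)·3.160) / (5) = -3.728

(0.856, -3.728)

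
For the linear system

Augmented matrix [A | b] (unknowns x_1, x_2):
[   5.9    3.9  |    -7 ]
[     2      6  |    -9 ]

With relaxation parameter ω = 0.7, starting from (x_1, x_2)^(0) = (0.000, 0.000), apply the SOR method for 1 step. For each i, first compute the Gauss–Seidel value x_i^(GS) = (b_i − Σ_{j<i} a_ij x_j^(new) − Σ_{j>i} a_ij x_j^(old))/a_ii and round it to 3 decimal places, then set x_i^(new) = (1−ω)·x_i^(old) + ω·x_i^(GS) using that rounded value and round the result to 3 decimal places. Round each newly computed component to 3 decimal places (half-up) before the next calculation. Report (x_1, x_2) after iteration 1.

Iteration 1:
  x_1: GS value = (-7 - (3.9)·0.000) / (5.9) = -1.186;  x_1 ← (1−ω)·0.000 + ω·-1.186 = -0.830
  x_2: GS value = (-9 - (2)·-0.830) / (6) = -1.223;  x_2 ← (1−ω)·0.000 + ω·-1.223 = -0.856

(-0.830, -0.856)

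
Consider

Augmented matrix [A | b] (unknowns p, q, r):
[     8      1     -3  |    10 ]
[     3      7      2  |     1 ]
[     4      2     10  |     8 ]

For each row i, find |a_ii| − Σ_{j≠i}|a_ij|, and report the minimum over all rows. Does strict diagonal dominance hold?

row 1: |8| − (1+3) = 4
row 2: |7| − (3+2) = 2
row 3: |10| − (4+2) = 4
minimum over rows = 2 → strictly diagonally dominant (convergence guaranteed)

2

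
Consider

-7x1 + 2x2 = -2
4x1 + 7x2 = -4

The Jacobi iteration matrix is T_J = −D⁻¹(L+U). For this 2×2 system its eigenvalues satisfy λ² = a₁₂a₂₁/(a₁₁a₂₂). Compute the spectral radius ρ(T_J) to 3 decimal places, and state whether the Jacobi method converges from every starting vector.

a₁₂a₂₁/(a₁₁a₂₂) = (2)·(4) / ((-7)·(7)) = -0.163265
ρ = √|-0.163265| = √0.163265 = 0.404
ρ < 1, so Jacobi converges

0.404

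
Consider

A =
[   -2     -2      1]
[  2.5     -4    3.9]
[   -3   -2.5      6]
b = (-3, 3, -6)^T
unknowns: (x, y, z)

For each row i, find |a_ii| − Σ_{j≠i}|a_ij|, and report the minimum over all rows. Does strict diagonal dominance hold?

row 1: |-2| − (2+1) = -1
row 2: |-4| − (2.5+3.9) = -2.4
row 3: |6| − (3+2.5) = 0.5
minimum over rows = -2.4 → not strictly diagonally dominant

-2.4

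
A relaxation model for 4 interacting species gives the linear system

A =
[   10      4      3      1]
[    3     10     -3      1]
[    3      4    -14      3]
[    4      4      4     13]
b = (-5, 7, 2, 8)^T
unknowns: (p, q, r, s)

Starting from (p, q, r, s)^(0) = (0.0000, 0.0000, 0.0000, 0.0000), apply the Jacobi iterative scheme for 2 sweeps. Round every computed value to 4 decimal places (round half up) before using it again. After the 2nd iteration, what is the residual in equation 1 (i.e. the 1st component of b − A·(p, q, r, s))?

Iteration 1:
  p = (-5 - (4)·0.0000 - (3)·0.0000 - (1)·0.0000) / (10) = -0.5000
  q = (7 - (3)·0.0000 - (-3)·0.0000 - (1)·0.0000) / (10) = 0.7000
  r = (2 - (3)·0.0000 - (4)·0.0000 - (3)·0.0000) / (-14) = -0.1429
  s = (8 - (4)·0.0000 - (4)·0.0000 - (4)·0.0000) / (13) = 0.6154
Iteration 2:
  p = (-5 - (4)·0.7000 - (3)·-0.1429 - (1)·0.6154) / (10) = -0.7987
  q = (7 - (3)·-0.5000 - (-3)·-0.1429 - (1)·0.6154) / (10) = 0.7456
  r = (2 - (3)·-0.5000 - (4)·0.7000 - (3)·0.6154) / (-14) = 0.0819
  s = (8 - (4)·-0.5000 - (4)·0.7000 - (4)·-0.1429) / (13) = 0.5978
Residual b − A·x = (-0.8389, 1.5880, 0.7669, 0.1134)

-0.8389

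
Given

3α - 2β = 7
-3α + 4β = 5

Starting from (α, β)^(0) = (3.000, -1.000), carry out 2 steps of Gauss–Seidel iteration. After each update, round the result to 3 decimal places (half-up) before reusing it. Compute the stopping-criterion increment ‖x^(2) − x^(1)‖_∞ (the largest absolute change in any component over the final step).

Iteration 1:
  α = (7 - (-2)·-1.000) / (3) = 1.667
  β = (5 - (-3)·1.667) / (4) = 2.500
Iteration 2:
  α = (7 - (-2)·2.500) / (3) = 4.000
  β = (5 - (-3)·4.000) / (4) = 4.250
Change: (2.333, 1.750) → max |·| = 2.333

2.333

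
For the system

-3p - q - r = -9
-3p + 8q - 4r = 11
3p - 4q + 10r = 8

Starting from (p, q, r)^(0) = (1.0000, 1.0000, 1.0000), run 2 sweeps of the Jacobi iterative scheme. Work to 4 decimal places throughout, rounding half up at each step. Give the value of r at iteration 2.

1.0000

Iteration 1:
  p = (-9 - (-1)·1.0000 - (-1)·1.0000) / (-3) = 2.3333
  q = (11 - (-3)·1.0000 - (-4)·1.0000) / (8) = 2.2500
  r = (8 - (3)·1.0000 - (-4)·1.0000) / (10) = 0.9000
Iteration 2:
  p = (-9 - (-1)·2.2500 - (-1)·0.9000) / (-3) = 1.9500
  q = (11 - (-3)·2.3333 - (-4)·0.9000) / (8) = 2.7000
  r = (8 - (3)·2.3333 - (-4)·2.2500) / (10) = 1.0000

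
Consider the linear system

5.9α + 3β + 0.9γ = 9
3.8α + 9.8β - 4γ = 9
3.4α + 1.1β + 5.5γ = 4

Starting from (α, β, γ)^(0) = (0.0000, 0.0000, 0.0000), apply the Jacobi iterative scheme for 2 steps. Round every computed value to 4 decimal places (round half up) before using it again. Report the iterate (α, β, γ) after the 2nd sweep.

Iteration 1:
  α = (9 - (3)·0.0000 - (0.9)·0.0000) / (5.9) = 1.5254
  β = (9 - (3.8)·0.0000 - (-4)·0.0000) / (9.8) = 0.9184
  γ = (4 - (3.4)·0.0000 - (1.1)·0.0000) / (5.5) = 0.7273
Iteration 2:
  α = (9 - (3)·0.9184 - (0.9)·0.7273) / (5.9) = 0.9475
  β = (9 - (3.8)·1.5254 - (-4)·0.7273) / (9.8) = 0.6237
  γ = (4 - (3.4)·1.5254 - (1.1)·0.9184) / (5.5) = -0.3994

(0.9475, 0.6237, -0.3994)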